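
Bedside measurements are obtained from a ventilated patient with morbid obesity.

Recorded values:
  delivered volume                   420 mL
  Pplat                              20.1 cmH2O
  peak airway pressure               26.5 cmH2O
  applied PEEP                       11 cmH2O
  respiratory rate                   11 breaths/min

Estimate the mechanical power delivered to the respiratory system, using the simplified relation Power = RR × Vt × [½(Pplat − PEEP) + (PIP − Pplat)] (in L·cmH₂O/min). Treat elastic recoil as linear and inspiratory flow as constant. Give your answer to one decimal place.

Per-breath work = Vt × [½(Pplat−PEEP) + (PIP−Pplat)] = 0.420 × [0.5×9.1 + 6.4] = 0.420 × 10.95 = 4.599 L·cmH2O.
Power = 11 × 4.599 = 50.589 L·cmH2O/min.

50.6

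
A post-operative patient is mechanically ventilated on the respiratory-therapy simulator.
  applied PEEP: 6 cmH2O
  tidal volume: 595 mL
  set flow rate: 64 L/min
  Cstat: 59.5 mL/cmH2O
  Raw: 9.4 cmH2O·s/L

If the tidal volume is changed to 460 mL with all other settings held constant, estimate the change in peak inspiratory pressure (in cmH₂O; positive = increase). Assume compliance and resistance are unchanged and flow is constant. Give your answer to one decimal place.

PIP = Vt/C + R·V̇ + PEEP (constant-flow equation of motion).
Only the elastic term changes: ΔPIP = ΔVt / C = (460 − 595) / 59.5 = -2.269 cmH2O.

-2.3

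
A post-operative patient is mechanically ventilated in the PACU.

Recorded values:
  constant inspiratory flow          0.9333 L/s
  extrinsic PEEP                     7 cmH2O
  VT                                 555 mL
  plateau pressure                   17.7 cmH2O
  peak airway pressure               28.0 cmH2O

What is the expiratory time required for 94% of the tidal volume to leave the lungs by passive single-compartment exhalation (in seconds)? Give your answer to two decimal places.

1.61

R = (PIP − Pplat)/V̇ = (28.0 − 17.7) / 0.9333 = 10.3/0.9333 = 11.036 cmH2O·s/L.
C = Vt/(Pplat − PEEP) = 555.0 / (17.7 − 7) = 555.0/10.7 = 51.869 mL/cmH2O.
τ = R × C = 11.036 × 0.05187 L/cmH2O = 0.5724 s.
t = −τ·ln(1 − 0.94) = −0.5724·ln(0.06) = 1.61 s.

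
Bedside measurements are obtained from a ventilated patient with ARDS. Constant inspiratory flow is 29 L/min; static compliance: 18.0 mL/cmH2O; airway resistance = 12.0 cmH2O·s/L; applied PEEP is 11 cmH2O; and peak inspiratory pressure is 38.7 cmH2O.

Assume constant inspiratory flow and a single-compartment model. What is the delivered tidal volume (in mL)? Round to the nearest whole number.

Flow: 29 L/min ÷ 60 = 0.4833 L/s.
Equation of motion (constant flow): PIP = Vt/C + R·V̇ + PEEP.
Vt/C = PIP − R·V̇ − PEEP = 38.7 − 5.8 − 11 = 21.9 cmH2O.
Vt = C × 21.9 = 18.0 × 21.9 = 394.2 mL.

394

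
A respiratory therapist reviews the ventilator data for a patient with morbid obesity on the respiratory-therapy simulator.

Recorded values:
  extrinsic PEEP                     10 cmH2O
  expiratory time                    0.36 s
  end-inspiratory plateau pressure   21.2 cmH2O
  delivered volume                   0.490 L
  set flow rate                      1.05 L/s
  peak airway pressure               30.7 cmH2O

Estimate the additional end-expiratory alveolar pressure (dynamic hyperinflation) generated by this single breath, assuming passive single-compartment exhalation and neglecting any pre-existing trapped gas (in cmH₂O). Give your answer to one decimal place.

R = (PIP − Pplat)/V̇ = (30.7 − 21.2) / 1.05 = 9.5/1.05 = 9.048 cmH2O·s/L.
C = Vt/(Pplat − PEEP) = 490.0 / (21.2 − 10) = 490.0/11.2 = 43.75 mL/cmH2O.
τ = R × C = 9.048 × 0.04375 L/cmH2O = 0.3959 s.
Fraction remaining = e^(−Te/τ) = e^(−0.36/0.3959) = 0.4028; trapped volume = 490.0 × 0.4028 = 197.37 mL.
Additional alveolar pressure from trapping ≈ V_trapped / C = 197.37 / 43.75 = 4.511 cmH2O.

4.5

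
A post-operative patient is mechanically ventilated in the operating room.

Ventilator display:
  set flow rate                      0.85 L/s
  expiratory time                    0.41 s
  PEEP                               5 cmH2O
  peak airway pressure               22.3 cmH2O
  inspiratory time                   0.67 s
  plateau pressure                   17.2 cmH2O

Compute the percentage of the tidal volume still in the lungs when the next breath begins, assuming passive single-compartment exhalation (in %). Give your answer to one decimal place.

23.1

Vt = flow × Ti = 0.85 L/s × 0.67 s × 1000 mL/L = 569.5 mL.
R = (PIP − Pplat)/V̇ = (22.3 − 17.2) / 0.85 = 5.1/0.85 = 6.0 cmH2O·s/L.
C = Vt/(Pplat − PEEP) = 569.5 / (17.2 − 5) = 569.5/12.2 = 46.68 mL/cmH2O.
τ = R × C = 6.0 × 0.04668 L/cmH2O = 0.2801 s.
Fraction remaining at end-expiration = e^(−Te/τ) = e^(−0.41/0.2801) = 0.2314 → 23.14%.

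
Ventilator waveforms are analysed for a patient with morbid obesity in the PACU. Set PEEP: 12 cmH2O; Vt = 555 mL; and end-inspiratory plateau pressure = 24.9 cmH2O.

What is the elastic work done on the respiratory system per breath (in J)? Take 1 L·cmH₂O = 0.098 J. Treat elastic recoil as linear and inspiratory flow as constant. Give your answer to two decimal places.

Elastic work ≈ ½ × (Pplat − PEEP) × Vt = 0.5 × (24.9 − 12) × 0.555 L = 0.5 × 12.9 × 0.555 = 3.58 L·cmH2O.
× 0.098 J/(L·cmH2O) → 0.3508 J.

0.35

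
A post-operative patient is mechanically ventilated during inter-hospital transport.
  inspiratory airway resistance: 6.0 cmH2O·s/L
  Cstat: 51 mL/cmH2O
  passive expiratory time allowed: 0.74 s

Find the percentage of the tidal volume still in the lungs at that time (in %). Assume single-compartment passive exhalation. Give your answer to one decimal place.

τ = R × C = 6.0 × 51 mL/cmH2O = 6.0 × 0.051 L/cmH2O = 0.306 s.
Passive exhalation: V(t)/V₀ = e^(−t/τ) = e^(−0.74/0.306) = 0.08907.
Fraction remaining = 0.08907 → 8.907%.

8.9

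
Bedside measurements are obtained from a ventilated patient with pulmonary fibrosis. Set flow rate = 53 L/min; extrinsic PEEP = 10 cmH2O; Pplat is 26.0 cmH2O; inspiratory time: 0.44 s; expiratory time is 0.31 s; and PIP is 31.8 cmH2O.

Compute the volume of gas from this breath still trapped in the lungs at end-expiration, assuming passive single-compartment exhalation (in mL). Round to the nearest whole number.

Flow: 53 L/min ÷ 60 = 0.8833 L/s.
Vt = flow × Ti = 0.8833 L/s × 0.44 s × 1000 mL/L = 388.65 mL.
R = (PIP − Pplat)/V̇ = (31.8 − 26.0) / 0.8833 = 5.8/0.8833 = 6.566 cmH2O·s/L.
C = Vt/(Pplat − PEEP) = 388.65 / (26.0 − 10) = 388.65/16.0 = 24.291 mL/cmH2O.
τ = R × C = 6.566 × 0.02429 L/cmH2O = 0.1595 s.
Fraction remaining = e^(−Te/τ) = e^(−0.31/0.1595) = 0.1432.
Trapped volume = 388.65 × 0.1432 = 55.655 mL.

56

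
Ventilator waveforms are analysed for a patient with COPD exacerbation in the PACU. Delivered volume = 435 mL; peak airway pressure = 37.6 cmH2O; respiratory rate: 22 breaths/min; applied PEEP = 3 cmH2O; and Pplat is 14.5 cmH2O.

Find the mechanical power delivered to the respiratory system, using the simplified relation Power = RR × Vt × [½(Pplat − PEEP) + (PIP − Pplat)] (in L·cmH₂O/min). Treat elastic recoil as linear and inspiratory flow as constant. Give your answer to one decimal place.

Per-breath work = Vt × [½(Pplat−PEEP) + (PIP−Pplat)] = 0.435 × [0.5×11.5 + 23.1] = 0.435 × 28.85 = 12.55 L·cmH2O.
Power = 22 × 12.55 = 276.1 L·cmH2O/min.

276.1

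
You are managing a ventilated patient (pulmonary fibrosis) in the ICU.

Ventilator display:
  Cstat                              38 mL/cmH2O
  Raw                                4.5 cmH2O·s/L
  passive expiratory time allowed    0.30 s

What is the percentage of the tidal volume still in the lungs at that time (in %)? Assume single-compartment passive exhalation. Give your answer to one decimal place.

17.3

τ = R × C = 4.5 × 38 mL/cmH2O = 4.5 × 0.038 L/cmH2O = 0.171 s.
Passive exhalation: V(t)/V₀ = e^(−t/τ) = e^(−0.30/0.171) = 0.173.
Fraction remaining = 0.173 → 17.3%.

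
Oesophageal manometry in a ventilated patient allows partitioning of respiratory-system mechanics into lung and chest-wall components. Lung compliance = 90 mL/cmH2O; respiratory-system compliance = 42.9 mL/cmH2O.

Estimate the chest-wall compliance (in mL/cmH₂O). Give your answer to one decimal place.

82.0

1/Ccw = 1/Crs − 1/CL.
1/Ccw = 1/42.9 − 1/90 = 0.0122.
Ccw = 81.967 mL/cmH2O.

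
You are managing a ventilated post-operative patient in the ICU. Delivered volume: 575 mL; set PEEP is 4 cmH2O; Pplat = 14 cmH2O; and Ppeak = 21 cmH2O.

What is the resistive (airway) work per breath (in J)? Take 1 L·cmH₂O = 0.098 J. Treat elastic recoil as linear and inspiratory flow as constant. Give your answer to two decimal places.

0.39

With constant inspiratory flow the resistive pressure is constant at PIP − Pplat = 21 − 14 = 7.0 cmH2O, so resistive work = 7.0 × 0.575 = 4.025 L·cmH2O.
× 0.098 J/(L·cmH2O) → 0.3945 J.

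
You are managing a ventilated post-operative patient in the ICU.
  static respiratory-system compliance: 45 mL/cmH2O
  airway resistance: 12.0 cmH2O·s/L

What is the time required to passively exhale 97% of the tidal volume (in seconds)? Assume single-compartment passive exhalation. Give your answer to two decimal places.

1.89

τ = R × C = 12.0 × 45 mL/cmH2O = 12.0 × 0.045 L/cmH2O = 0.54 s.
Exhaled fraction f = 1 − e^(−t/τ) → t = −τ·ln(1 − f) = −0.54·ln(0.03) = 1.894 s.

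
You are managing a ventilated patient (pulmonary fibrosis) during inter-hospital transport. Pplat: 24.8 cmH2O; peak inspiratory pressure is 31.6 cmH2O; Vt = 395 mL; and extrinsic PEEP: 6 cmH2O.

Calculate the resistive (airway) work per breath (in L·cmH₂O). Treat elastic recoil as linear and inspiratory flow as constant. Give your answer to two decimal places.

With constant inspiratory flow the resistive pressure is constant at PIP − Pplat = 31.6 − 24.8 = 6.8 cmH2O, so resistive work = 6.8 × 0.395 = 2.686 L·cmH2O.

2.69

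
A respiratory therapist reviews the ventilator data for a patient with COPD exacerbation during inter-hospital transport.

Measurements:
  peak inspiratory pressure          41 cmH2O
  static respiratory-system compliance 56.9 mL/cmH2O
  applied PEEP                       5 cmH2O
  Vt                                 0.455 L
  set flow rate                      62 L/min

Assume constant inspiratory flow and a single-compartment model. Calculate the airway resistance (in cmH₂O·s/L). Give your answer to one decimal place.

Flow: 62 L/min ÷ 60 = 1.0333 L/s.
Equation of motion (constant flow): PIP = Vt/C + R·V̇ + PEEP.
R·V̇ = PIP − Vt/C − PEEP = 41 − 455/56.9 − 5 = 41 − 7.996 − 5 = 28.004 cmH2O.
R = 28.004 / 1.0333 = 27.102 cmH2O·s/L.

27.1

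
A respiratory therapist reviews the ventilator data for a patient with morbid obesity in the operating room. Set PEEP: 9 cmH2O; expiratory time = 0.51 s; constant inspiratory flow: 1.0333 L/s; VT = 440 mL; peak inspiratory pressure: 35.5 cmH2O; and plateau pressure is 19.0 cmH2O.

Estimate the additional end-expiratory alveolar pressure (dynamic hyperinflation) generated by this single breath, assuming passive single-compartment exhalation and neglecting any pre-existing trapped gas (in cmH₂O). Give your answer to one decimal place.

R = (PIP − Pplat)/V̇ = (35.5 − 19.0) / 1.0333 = 16.5/1.0333 = 15.968 cmH2O·s/L.
C = Vt/(Pplat − PEEP) = 440.0 / (19.0 − 9) = 440.0/10.0 = 44.0 mL/cmH2O.
τ = R × C = 15.968 × 0.044 L/cmH2O = 0.7026 s.
Fraction remaining = e^(−Te/τ) = e^(−0.51/0.7026) = 0.4839; trapped volume = 440.0 × 0.4839 = 212.92 mL.
Additional alveolar pressure from trapping ≈ V_trapped / C = 212.92 / 44.0 = 4.839 cmH2O.

4.8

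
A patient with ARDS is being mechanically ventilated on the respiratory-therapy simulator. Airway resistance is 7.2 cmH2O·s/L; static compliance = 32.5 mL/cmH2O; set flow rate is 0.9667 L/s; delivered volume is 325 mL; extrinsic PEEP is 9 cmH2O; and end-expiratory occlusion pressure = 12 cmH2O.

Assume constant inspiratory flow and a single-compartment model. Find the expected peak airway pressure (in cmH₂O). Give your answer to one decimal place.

Total PEEP = 12 cmH2O (set 9 + intrinsic 3); this is the baseline alveolar pressure.
Equation of motion (constant flow): PIP = Vt/C + R·V̇ + PEEP.
PIP = 325/32.5 + 7.2×0.9667 + 12 = 10.0 + 6.96 + 12 = 28.96 cmH2O.

29.0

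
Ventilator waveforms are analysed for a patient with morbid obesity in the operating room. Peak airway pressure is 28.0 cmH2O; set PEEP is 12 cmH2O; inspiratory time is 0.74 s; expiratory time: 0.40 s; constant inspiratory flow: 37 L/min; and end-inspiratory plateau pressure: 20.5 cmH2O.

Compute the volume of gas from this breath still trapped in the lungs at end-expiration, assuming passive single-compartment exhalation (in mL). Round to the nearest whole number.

247

Flow: 37 L/min ÷ 60 = 0.6167 L/s.
Vt = flow × Ti = 0.6167 L/s × 0.74 s × 1000 mL/L = 456.36 mL.
R = (PIP − Pplat)/V̇ = (28.0 − 20.5) / 0.6167 = 7.5/0.6167 = 12.162 cmH2O·s/L.
C = Vt/(Pplat − PEEP) = 456.36 / (20.5 − 12) = 456.36/8.5 = 53.689 mL/cmH2O.
τ = R × C = 12.162 × 0.05369 L/cmH2O = 0.653 s.
Fraction remaining = e^(−Te/τ) = e^(−0.40/0.653) = 0.542.
Trapped volume = 456.36 × 0.542 = 247.35 mL.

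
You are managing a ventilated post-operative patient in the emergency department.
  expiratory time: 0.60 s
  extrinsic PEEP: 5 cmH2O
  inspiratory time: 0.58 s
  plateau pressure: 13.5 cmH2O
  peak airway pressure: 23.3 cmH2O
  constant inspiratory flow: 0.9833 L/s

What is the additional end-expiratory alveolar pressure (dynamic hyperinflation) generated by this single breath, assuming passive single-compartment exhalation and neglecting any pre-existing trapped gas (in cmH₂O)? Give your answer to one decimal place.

3.5

Vt = flow × Ti = 0.9833 L/s × 0.58 s × 1000 mL/L = 570.31 mL.
R = (PIP − Pplat)/V̇ = (23.3 − 13.5) / 0.9833 = 9.8/0.9833 = 9.966 cmH2O·s/L.
C = Vt/(Pplat − PEEP) = 570.31 / (13.5 − 5) = 570.31/8.5 = 67.095 mL/cmH2O.
τ = R × C = 9.966 × 0.0671 L/cmH2O = 0.6687 s.
Fraction remaining = e^(−Te/τ) = e^(−0.60/0.6687) = 0.4077; trapped volume = 570.31 × 0.4077 = 232.52 mL.
Additional alveolar pressure from trapping ≈ V_trapped / C = 232.52 / 67.095 = 3.466 cmH2O.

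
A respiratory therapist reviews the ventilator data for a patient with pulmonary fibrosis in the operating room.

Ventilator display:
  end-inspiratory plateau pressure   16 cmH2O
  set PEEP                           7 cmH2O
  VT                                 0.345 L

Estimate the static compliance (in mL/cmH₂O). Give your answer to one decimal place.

38.3

Cstat = Vt / (Pplat − PEEP) = 345 / (16 − 7) = 345 / 9.0 = 38.333 mL/cmH2O.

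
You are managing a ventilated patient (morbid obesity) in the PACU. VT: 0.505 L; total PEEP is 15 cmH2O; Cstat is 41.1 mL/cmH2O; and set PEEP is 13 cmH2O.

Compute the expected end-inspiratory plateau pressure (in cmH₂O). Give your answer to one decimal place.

27.3

End-expiratory occlusion gives total PEEP = 15 cmH2O (intrinsic PEEP = 15 − 13 = 2). Use total PEEP for the elastic gradient.
Pplat = PEEPtotal + Vt / Cstat = 15 + 505 / 41.1 = 15 + 12.287 = 27.287 cmH2O.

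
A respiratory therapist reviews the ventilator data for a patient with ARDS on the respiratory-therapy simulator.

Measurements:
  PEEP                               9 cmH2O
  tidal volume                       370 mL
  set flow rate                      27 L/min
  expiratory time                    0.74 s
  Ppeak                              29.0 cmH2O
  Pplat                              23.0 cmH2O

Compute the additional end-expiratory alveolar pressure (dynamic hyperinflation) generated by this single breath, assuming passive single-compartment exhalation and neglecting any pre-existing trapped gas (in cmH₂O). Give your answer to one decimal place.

Flow: 27 L/min ÷ 60 = 0.45 L/s.
R = (PIP − Pplat)/V̇ = (29.0 − 23.0) / 0.45 = 6.0/0.45 = 13.333 cmH2O·s/L.
C = Vt/(Pplat − PEEP) = 370.0 / (23.0 − 9) = 370.0/14.0 = 26.429 mL/cmH2O.
τ = R × C = 13.333 × 0.02643 L/cmH2O = 0.3524 s.
Fraction remaining = e^(−Te/τ) = e^(−0.74/0.3524) = 0.1225; trapped volume = 370.0 × 0.1225 = 45.325 mL.
Additional alveolar pressure from trapping ≈ V_trapped / C = 45.325 / 26.429 = 1.715 cmH2O.

1.7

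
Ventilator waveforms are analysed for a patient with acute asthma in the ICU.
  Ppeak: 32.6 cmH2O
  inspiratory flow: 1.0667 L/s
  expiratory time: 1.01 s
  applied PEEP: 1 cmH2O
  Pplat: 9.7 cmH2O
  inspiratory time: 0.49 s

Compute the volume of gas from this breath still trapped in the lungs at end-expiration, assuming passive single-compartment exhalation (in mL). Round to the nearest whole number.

239

Vt = flow × Ti = 1.0667 L/s × 0.49 s × 1000 mL/L = 522.68 mL.
R = (PIP − Pplat)/V̇ = (32.6 − 9.7) / 1.0667 = 22.9/1.0667 = 21.468 cmH2O·s/L.
C = Vt/(Pplat − PEEP) = 522.68 / (9.7 − 1) = 522.68/8.7 = 60.078 mL/cmH2O.
τ = R × C = 21.468 × 0.06008 L/cmH2O = 1.29 s.
Fraction remaining = e^(−Te/τ) = e^(−1.01/1.29) = 0.4571.
Trapped volume = 522.68 × 0.4571 = 238.92 mL.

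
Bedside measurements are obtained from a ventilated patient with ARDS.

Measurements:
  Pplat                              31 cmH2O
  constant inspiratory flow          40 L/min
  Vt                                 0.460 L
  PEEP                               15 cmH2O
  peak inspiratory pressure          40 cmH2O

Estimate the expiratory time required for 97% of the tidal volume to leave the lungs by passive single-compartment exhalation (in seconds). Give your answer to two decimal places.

Flow: 40 L/min ÷ 60 = 0.6667 L/s.
R = (PIP − Pplat)/V̇ = (40 − 31) / 0.6667 = 9.0/0.6667 = 13.499 cmH2O·s/L.
C = Vt/(Pplat − PEEP) = 460.0 / (31 − 15) = 460.0/16.0 = 28.75 mL/cmH2O.
τ = R × C = 13.499 × 0.02875 L/cmH2O = 0.3881 s.
t = −τ·ln(1 − 0.97) = −0.3881·ln(0.03) = 1.361 s.

1.36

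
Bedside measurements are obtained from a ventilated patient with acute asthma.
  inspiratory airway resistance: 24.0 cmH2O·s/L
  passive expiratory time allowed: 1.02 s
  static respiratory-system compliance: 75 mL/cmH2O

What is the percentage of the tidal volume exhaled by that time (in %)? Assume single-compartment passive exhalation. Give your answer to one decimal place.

τ = R × C = 24.0 × 75 mL/cmH2O = 24.0 × 0.075 L/cmH2O = 1.8 s.
Passive exhalation: V(t)/V₀ = e^(−t/τ) = e^(−1.02/1.8) = 0.5674.
Fraction exhaled = 1 − 0.5674 = 0.4326 → 43.26%.

43.3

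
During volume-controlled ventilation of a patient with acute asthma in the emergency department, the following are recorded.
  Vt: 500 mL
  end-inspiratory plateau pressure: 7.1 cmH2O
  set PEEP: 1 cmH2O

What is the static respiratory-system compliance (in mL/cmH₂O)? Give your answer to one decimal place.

Cstat = Vt / (Pplat − PEEP) = 500 / (7.1 − 1) = 500 / 6.1 = 81.967 mL/cmH2O.

82.0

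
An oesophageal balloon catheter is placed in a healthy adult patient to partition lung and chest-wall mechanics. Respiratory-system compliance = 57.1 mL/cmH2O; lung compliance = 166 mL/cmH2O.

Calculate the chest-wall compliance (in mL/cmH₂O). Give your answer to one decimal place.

1/Ccw = 1/Crs − 1/CL.
1/Ccw = 1/57.1 − 1/166 = 0.01149.
Ccw = 87.032 mL/cmH2O.

87.0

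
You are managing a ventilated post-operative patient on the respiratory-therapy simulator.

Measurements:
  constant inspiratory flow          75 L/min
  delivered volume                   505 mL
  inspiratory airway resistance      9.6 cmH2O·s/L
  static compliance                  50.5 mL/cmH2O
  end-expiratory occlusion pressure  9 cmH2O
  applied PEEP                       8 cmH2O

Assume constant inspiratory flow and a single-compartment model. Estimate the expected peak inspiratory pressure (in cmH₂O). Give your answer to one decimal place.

Flow: 75 L/min ÷ 60 = 1.25 L/s.
Total PEEP = 9 cmH2O (set 8 + intrinsic 1); this is the baseline alveolar pressure.
Equation of motion (constant flow): PIP = Vt/C + R·V̇ + PEEP.
PIP = 505/50.5 + 9.6×1.25 + 9 = 10.0 + 12.0 + 9 = 31.0 cmH2O.

31.0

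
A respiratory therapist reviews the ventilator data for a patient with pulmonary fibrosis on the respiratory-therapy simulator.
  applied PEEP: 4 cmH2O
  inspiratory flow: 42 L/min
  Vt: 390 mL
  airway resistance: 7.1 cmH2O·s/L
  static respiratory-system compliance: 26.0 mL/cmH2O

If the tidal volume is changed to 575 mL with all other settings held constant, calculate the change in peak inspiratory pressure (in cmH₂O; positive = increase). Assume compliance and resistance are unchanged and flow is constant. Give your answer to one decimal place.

7.1

PIP = Vt/C + R·V̇ + PEEP (constant-flow equation of motion).
Only the elastic term changes: ΔPIP = ΔVt / C = (575 − 390) / 26.0 = 7.115 cmH2O.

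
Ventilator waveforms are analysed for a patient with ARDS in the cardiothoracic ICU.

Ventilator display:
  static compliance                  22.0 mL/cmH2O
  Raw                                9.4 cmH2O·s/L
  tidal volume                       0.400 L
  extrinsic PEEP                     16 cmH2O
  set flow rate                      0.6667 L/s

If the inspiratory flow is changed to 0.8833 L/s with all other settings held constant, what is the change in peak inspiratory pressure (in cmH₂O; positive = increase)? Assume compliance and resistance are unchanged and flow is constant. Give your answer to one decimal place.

2.0

PIP = Vt/C + R·V̇ + PEEP (constant-flow equation of motion).
Only the resistive term changes: ΔPIP = R × ΔV̇ = 9.4 × (0.8833 − 0.6667) = 9.4 × 0.2166 = 2.036 cmH2O.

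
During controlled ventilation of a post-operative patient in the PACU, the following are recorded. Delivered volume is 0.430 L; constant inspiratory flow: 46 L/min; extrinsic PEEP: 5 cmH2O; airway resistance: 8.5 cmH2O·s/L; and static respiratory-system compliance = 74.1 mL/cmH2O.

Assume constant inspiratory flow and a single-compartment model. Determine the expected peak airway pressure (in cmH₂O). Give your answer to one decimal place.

17.3

Flow: 46 L/min ÷ 60 = 0.7667 L/s.
Equation of motion (constant flow): PIP = Vt/C + R·V̇ + PEEP.
PIP = 430/74.1 + 8.5×0.7667 + 5 = 5.803 + 6.517 + 5 = 17.32 cmH2O.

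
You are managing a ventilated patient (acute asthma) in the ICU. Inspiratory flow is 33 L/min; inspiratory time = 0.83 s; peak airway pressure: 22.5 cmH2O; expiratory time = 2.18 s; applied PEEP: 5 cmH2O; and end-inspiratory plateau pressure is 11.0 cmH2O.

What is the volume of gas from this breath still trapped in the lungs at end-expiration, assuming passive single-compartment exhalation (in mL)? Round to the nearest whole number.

116

Flow: 33 L/min ÷ 60 = 0.55 L/s.
Vt = flow × Ti = 0.55 L/s × 0.83 s × 1000 mL/L = 456.5 mL.
R = (PIP − Pplat)/V̇ = (22.5 − 11.0) / 0.55 = 11.5/0.55 = 20.909 cmH2O·s/L.
C = Vt/(Pplat − PEEP) = 456.5 / (11.0 − 5) = 456.5/6.0 = 76.083 mL/cmH2O.
τ = R × C = 20.909 × 0.07608 L/cmH2O = 1.591 s.
Fraction remaining = e^(−Te/τ) = e^(−2.18/1.591) = 0.2541.
Trapped volume = 456.5 × 0.2541 = 116.0 mL.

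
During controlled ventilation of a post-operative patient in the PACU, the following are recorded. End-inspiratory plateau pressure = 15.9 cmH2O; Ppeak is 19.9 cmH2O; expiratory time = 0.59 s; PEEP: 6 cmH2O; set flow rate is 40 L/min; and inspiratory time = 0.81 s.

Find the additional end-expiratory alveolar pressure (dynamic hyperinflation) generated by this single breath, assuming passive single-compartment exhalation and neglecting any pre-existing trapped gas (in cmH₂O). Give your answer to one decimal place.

1.6

Flow: 40 L/min ÷ 60 = 0.6667 L/s.
Vt = flow × Ti = 0.6667 L/s × 0.81 s × 1000 mL/L = 540.03 mL.
R = (PIP − Pplat)/V̇ = (19.9 − 15.9) / 0.6667 = 4.0/0.6667 = 6.0 cmH2O·s/L.
C = Vt/(Pplat − PEEP) = 540.03 / (15.9 − 6) = 540.03/9.9 = 54.548 mL/cmH2O.
τ = R × C = 6.0 × 0.05455 L/cmH2O = 0.3273 s.
Fraction remaining = e^(−Te/τ) = e^(−0.59/0.3273) = 0.1649; trapped volume = 540.03 × 0.1649 = 89.051 mL.
Additional alveolar pressure from trapping ≈ V_trapped / C = 89.051 / 54.548 = 1.633 cmH2O.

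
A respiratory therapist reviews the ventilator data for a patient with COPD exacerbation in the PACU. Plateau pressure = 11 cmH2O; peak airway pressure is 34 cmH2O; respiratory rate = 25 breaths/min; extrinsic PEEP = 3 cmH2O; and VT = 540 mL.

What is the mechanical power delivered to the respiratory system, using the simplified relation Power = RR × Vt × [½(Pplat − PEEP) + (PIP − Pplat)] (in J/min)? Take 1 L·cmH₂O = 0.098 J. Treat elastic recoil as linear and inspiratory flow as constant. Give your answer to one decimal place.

35.7

Per-breath work = Vt × [½(Pplat−PEEP) + (PIP−Pplat)] = 0.540 × [0.5×8.0 + 23.0] = 0.540 × 27.0 = 14.58 L·cmH2O.
Power = 25 × 14.58 = 364.5 L·cmH2O/min.
× 0.098 J/(L·cmH2O) → 35.721 J/min.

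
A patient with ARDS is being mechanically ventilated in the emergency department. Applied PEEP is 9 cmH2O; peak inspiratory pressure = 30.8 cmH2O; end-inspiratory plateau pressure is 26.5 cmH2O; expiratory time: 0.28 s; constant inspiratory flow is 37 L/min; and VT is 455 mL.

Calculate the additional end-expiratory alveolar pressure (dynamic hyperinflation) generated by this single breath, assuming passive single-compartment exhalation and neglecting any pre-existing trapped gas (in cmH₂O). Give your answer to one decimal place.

Flow: 37 L/min ÷ 60 = 0.6167 L/s.
R = (PIP − Pplat)/V̇ = (30.8 − 26.5) / 0.6167 = 4.3/0.6167 = 6.973 cmH2O·s/L.
C = Vt/(Pplat − PEEP) = 455.0 / (26.5 − 9) = 455.0/17.5 = 26.0 mL/cmH2O.
τ = R × C = 6.973 × 0.026 L/cmH2O = 0.1813 s.
Fraction remaining = e^(−Te/τ) = e^(−0.28/0.1813) = 0.2134; trapped volume = 455.0 × 0.2134 = 97.097 mL.
Additional alveolar pressure from trapping ≈ V_trapped / C = 97.097 / 26.0 = 3.735 cmH2O.

3.7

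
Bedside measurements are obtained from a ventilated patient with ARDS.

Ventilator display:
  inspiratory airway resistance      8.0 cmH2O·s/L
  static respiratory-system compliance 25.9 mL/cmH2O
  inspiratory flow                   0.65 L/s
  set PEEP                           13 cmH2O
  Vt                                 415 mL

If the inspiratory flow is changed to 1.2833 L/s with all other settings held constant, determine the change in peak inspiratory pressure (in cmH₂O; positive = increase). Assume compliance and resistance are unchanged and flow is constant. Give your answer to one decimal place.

5.1

PIP = Vt/C + R·V̇ + PEEP (constant-flow equation of motion).
Only the resistive term changes: ΔPIP = R × ΔV̇ = 8.0 × (1.2833 − 0.65) = 8.0 × 0.6333 = 5.066 cmH2O.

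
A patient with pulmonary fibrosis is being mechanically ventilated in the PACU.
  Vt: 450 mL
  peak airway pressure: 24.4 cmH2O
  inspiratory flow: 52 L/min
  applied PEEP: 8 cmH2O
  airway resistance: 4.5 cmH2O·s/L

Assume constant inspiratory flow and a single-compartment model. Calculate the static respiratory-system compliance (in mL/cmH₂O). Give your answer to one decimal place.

Flow: 52 L/min ÷ 60 = 0.8667 L/s.
Equation of motion (constant flow): PIP = Vt/C + R·V̇ + PEEP.
Vt/C = PIP − R·V̇ − PEEP = 24.4 − 4.5×0.8667 − 8 = 24.4 − 3.9 − 8 = 12.5 cmH2O.
C = Vt / 12.5 = 450 / 12.5 = 36.0 mL/cmH2O.

36.0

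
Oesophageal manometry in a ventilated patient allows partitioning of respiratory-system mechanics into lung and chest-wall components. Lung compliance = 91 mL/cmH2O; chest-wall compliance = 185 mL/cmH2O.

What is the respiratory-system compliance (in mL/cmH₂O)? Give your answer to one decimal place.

Lung and chest wall are elastances in series: 1/Crs = 1/CL + 1/Ccw.
1/Crs = 1/91 + 1/185 = 0.01639.
Crs = 61.013 mL/cmH2O.

61.0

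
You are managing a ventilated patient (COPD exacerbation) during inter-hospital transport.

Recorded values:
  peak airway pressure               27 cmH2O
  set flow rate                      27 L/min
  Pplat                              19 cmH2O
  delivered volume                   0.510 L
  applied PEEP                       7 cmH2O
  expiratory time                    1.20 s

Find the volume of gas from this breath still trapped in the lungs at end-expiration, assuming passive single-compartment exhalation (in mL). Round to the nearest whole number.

Flow: 27 L/min ÷ 60 = 0.45 L/s.
R = (PIP − Pplat)/V̇ = (27 − 19) / 0.45 = 8.0/0.45 = 17.778 cmH2O·s/L.
C = Vt/(Pplat − PEEP) = 510.0 / (19 − 7) = 510.0/12.0 = 42.5 mL/cmH2O.
τ = R × C = 17.778 × 0.0425 L/cmH2O = 0.7556 s.
Fraction remaining = e^(−Te/τ) = e^(−1.20/0.7556) = 0.2043.
Trapped volume = 510.0 × 0.2043 = 104.19 mL.

104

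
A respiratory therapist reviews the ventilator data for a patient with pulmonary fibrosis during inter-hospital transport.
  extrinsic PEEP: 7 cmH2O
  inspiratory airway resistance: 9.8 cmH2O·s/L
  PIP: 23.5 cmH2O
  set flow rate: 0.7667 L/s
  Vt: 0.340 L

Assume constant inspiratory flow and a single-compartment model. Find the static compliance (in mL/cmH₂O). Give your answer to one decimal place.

Equation of motion (constant flow): PIP = Vt/C + R·V̇ + PEEP.
Vt/C = PIP − R·V̇ − PEEP = 23.5 − 9.8×0.7667 − 7 = 23.5 − 7.514 − 7 = 8.986 cmH2O.
C = Vt / 8.986 = 340 / 8.986 = 37.837 mL/cmH2O.

37.8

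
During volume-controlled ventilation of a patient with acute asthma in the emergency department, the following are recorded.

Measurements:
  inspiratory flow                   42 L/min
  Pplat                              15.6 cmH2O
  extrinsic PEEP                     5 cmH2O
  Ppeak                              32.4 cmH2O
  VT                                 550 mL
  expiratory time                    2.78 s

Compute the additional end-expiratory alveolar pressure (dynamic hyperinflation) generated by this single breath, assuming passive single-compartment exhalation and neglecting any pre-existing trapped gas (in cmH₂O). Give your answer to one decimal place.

1.1

Flow: 42 L/min ÷ 60 = 0.7 L/s.
R = (PIP − Pplat)/V̇ = (32.4 − 15.6) / 0.7 = 16.8/0.7 = 24.0 cmH2O·s/L.
C = Vt/(Pplat − PEEP) = 550.0 / (15.6 − 5) = 550.0/10.6 = 51.887 mL/cmH2O.
τ = R × C = 24.0 × 0.05189 L/cmH2O = 1.245 s.
Fraction remaining = e^(−Te/τ) = e^(−2.78/1.245) = 0.1072; trapped volume = 550.0 × 0.1072 = 58.96 mL.
Additional alveolar pressure from trapping ≈ V_trapped / C = 58.96 / 51.887 = 1.136 cmH2O.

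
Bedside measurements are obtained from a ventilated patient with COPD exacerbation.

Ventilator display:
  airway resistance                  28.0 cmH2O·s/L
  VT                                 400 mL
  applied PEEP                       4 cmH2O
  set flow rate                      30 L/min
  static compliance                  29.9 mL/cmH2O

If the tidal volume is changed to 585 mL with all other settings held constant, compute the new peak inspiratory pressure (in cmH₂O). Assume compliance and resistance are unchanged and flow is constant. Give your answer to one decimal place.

37.6

Flow: 30 L/min ÷ 60 = 0.5 L/s.
PIP = Vt/C + R·V̇ + PEEP (constant-flow equation of motion).
Only the elastic term changes: ΔPIP = ΔVt / C = (585 − 400) / 29.9 = 6.187 cmH2O.
Original PIP = 400/29.9 + 28.0×0.5 + 4 = 31.378 cmH2O; new PIP = 31.378 + (6.187) = 37.565 cmH2O.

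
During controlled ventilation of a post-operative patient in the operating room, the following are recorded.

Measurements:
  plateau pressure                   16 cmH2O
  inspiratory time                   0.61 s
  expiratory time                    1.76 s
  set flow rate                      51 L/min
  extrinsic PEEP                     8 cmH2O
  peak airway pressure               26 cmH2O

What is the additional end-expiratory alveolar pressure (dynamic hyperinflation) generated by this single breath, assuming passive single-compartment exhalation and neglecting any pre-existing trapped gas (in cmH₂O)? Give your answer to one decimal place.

0.8

Flow: 51 L/min ÷ 60 = 0.85 L/s.
Vt = flow × Ti = 0.85 L/s × 0.61 s × 1000 mL/L = 518.5 mL.
R = (PIP − Pplat)/V̇ = (26 − 16) / 0.85 = 10.0/0.85 = 11.765 cmH2O·s/L.
C = Vt/(Pplat − PEEP) = 518.5 / (16 − 8) = 518.5/8.0 = 64.813 mL/cmH2O.
τ = R × C = 11.765 × 0.06481 L/cmH2O = 0.7625 s.
Fraction remaining = e^(−Te/τ) = e^(−1.76/0.7625) = 0.09944; trapped volume = 518.5 × 0.09944 = 51.56 mL.
Additional alveolar pressure from trapping ≈ V_trapped / C = 51.56 / 64.813 = 0.7955 cmH2O.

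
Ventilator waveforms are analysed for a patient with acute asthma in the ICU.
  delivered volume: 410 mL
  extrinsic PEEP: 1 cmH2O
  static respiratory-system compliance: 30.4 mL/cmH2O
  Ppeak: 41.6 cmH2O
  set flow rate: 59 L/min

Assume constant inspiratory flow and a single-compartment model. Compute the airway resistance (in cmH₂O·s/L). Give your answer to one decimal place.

Flow: 59 L/min ÷ 60 = 0.9833 L/s.
Equation of motion (constant flow): PIP = Vt/C + R·V̇ + PEEP.
R·V̇ = PIP − Vt/C − PEEP = 41.6 − 410/30.4 − 1 = 41.6 − 13.487 − 1 = 27.113 cmH2O.
R = 27.113 / 0.9833 = 27.573 cmH2O·s/L.

27.6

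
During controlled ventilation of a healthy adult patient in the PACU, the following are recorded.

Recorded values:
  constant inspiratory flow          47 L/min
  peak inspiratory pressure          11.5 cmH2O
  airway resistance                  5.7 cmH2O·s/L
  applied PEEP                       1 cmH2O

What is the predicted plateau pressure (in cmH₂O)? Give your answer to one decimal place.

7.0

Flow: 47 L/min ÷ 60 = 0.7833 L/s.
Pplat = PIP − Raw × flow = 11.5 − 5.7 × 0.7833 = 11.5 − 4.465 = 7.035 cmH2O.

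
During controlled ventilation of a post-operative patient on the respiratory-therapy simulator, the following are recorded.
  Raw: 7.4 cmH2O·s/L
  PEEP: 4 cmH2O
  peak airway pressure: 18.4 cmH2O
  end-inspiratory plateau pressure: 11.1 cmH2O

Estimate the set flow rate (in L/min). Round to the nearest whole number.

flow = (PIP − Pplat) / Raw = (18.4 − 11.1) / 7.4 = 0.9865 L/s × 60 = 59.19 L/min.

59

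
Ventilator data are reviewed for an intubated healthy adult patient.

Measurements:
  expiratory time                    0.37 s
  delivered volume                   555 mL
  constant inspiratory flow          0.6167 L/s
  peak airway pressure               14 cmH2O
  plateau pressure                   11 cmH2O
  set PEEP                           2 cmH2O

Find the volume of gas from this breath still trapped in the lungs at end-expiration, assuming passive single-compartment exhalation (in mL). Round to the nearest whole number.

R = (PIP − Pplat)/V̇ = (14 − 11) / 0.6167 = 3.0/0.6167 = 4.865 cmH2O·s/L.
C = Vt/(Pplat − PEEP) = 555.0 / (11 − 2) = 555.0/9.0 = 61.667 mL/cmH2O.
τ = R × C = 4.865 × 0.06167 L/cmH2O = 0.3 s.
Fraction remaining = e^(−Te/τ) = e^(−0.37/0.3) = 0.2913.
Trapped volume = 555.0 × 0.2913 = 161.67 mL.

162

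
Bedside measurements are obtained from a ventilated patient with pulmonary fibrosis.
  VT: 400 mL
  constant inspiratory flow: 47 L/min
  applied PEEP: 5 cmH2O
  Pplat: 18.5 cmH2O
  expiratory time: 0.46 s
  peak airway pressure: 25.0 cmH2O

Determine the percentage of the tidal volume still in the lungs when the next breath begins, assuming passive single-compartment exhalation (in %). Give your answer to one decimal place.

15.4

Flow: 47 L/min ÷ 60 = 0.7833 L/s.
R = (PIP − Pplat)/V̇ = (25.0 − 18.5) / 0.7833 = 6.5/0.7833 = 8.298 cmH2O·s/L.
C = Vt/(Pplat − PEEP) = 400.0 / (18.5 − 5) = 400.0/13.5 = 29.63 mL/cmH2O.
τ = R × C = 8.298 × 0.02963 L/cmH2O = 0.2459 s.
Fraction remaining at end-expiration = e^(−Te/τ) = e^(−0.46/0.2459) = 0.154 → 15.4%.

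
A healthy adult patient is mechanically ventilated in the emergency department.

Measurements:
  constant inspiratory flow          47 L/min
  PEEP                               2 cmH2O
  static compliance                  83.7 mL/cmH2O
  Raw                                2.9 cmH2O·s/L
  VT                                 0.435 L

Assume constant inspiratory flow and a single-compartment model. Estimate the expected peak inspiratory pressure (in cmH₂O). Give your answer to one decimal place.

9.5

Flow: 47 L/min ÷ 60 = 0.7833 L/s.
Equation of motion (constant flow): PIP = Vt/C + R·V̇ + PEEP.
PIP = 435/83.7 + 2.9×0.7833 + 2 = 5.197 + 2.272 + 2 = 9.469 cmH2O.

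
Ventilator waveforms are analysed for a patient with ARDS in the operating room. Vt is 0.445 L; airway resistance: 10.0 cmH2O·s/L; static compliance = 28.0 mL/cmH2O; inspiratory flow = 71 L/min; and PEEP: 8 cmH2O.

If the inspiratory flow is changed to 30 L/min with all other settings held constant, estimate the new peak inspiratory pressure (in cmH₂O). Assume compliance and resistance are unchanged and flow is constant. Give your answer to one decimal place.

Flow: 71 L/min ÷ 60 = 1.1833 L/s.
New flow: 30 L/min ÷ 60 = 0.5 L/s.
PIP = Vt/C + R·V̇ + PEEP (constant-flow equation of motion).
Only the resistive term changes: ΔPIP = R × ΔV̇ = 10.0 × (0.5 − 1.1833) = 10.0 × -0.6833 = -6.833 cmH2O.
Original PIP = 445/28.0 + 10.0×1.1833 + 8 = 35.726 cmH2O; new PIP = 35.726 + (-6.833) = 28.893 cmH2O.

28.9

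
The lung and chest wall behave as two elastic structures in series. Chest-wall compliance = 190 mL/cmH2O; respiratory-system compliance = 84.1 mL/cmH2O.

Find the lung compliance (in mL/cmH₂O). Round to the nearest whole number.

1/CL = 1/Crs − 1/Ccw.
1/CL = 1/84.1 − 1/190 = 0.006627.
CL = 150.9 mL/cmH2O.

151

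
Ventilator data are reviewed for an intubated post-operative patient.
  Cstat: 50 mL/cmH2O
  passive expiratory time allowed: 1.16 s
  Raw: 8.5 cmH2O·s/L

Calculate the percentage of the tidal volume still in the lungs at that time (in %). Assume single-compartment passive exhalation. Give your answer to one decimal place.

6.5

τ = R × C = 8.5 × 50 mL/cmH2O = 8.5 × 0.050 L/cmH2O = 0.425 s.
Passive exhalation: V(t)/V₀ = e^(−t/τ) = e^(−1.16/0.425) = 0.06526.
Fraction remaining = 0.06526 → 6.526%.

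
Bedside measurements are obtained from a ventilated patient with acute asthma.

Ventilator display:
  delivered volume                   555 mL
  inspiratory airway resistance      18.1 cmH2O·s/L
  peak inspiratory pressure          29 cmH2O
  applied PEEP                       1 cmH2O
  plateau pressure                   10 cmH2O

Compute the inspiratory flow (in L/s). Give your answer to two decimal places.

flow = (PIP − Pplat) / Raw = 19.0 / 18.1 = 1.05 L/s.

1.05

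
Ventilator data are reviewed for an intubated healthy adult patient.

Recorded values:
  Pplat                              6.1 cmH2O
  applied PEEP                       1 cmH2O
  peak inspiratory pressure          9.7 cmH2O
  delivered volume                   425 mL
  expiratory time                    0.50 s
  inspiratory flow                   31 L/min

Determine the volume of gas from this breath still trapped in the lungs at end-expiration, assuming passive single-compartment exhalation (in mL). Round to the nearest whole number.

Flow: 31 L/min ÷ 60 = 0.5167 L/s.
R = (PIP − Pplat)/V̇ = (9.7 − 6.1) / 0.5167 = 3.6/0.5167 = 6.967 cmH2O·s/L.
C = Vt/(Pplat − PEEP) = 425.0 / (6.1 − 1) = 425.0/5.1 = 83.333 mL/cmH2O.
τ = R × C = 6.967 × 0.08333 L/cmH2O = 0.5806 s.
Fraction remaining = e^(−Te/τ) = e^(−0.50/0.5806) = 0.4227.
Trapped volume = 425.0 × 0.4227 = 179.65 mL.

180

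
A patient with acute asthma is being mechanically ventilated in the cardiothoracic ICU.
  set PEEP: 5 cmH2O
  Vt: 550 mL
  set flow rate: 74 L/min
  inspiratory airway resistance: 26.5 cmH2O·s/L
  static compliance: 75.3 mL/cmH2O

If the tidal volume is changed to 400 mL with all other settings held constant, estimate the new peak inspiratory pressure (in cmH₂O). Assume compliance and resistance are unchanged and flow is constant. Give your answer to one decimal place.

43.0

Flow: 74 L/min ÷ 60 = 1.2333 L/s.
PIP = Vt/C + R·V̇ + PEEP (constant-flow equation of motion).
Only the elastic term changes: ΔPIP = ΔVt / C = (400 − 550) / 75.3 = -1.992 cmH2O.
Original PIP = 550/75.3 + 26.5×1.2333 + 5 = 44.987 cmH2O; new PIP = 44.987 + (-1.992) = 42.995 cmH2O.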